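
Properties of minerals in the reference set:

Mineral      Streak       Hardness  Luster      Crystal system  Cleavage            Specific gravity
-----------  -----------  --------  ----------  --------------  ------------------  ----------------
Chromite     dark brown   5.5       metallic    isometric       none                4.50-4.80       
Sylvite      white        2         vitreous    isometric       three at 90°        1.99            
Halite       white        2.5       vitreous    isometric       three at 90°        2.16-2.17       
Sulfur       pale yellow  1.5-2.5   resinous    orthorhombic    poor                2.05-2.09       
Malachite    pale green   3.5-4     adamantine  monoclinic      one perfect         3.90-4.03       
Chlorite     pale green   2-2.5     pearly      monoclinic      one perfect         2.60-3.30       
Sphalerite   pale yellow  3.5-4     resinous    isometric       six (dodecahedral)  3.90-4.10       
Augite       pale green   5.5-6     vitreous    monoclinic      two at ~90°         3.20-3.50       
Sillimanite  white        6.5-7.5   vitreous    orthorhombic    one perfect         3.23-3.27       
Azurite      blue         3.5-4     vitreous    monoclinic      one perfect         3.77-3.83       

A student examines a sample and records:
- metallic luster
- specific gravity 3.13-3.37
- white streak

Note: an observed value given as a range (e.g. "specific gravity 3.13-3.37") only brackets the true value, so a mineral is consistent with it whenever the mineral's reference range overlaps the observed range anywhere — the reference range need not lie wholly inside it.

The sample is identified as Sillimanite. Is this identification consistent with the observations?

Metallic luster — Sillimanite has vitreous luster; a mismatch.
Specific gravity 3.13-3.37 — matches Sillimanite (SG 3.23-3.27).
White streak — matches Sillimanite (white streak).
Luster alone is enough to reject Sillimanite.

No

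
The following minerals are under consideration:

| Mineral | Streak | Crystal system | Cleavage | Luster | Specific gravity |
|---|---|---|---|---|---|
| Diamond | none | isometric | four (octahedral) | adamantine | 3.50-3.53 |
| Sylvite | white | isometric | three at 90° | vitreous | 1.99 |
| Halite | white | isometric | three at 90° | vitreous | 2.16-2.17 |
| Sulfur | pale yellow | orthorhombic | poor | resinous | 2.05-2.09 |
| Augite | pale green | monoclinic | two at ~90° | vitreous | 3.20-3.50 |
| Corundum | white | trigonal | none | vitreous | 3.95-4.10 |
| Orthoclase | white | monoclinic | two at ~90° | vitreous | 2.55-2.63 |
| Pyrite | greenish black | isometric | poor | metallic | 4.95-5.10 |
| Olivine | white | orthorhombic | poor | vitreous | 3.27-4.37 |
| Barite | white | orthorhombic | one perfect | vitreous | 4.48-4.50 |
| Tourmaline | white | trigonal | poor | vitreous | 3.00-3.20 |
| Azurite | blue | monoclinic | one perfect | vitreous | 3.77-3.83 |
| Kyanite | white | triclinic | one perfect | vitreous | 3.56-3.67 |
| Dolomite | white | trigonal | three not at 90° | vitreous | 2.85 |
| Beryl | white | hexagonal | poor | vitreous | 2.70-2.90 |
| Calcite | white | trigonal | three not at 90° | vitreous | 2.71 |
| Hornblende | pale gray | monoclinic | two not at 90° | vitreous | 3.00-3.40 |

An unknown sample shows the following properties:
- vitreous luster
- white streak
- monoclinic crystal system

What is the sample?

Vitreous luster is inconsistent with Diamond, Sulfur, Pyrite.
White streak is inconsistent with Augite, Azurite, Hornblende.
Monoclinic crystal system: only Orthoclase remains.
The only mineral consistent with every observation is Orthoclase.

Orthoclase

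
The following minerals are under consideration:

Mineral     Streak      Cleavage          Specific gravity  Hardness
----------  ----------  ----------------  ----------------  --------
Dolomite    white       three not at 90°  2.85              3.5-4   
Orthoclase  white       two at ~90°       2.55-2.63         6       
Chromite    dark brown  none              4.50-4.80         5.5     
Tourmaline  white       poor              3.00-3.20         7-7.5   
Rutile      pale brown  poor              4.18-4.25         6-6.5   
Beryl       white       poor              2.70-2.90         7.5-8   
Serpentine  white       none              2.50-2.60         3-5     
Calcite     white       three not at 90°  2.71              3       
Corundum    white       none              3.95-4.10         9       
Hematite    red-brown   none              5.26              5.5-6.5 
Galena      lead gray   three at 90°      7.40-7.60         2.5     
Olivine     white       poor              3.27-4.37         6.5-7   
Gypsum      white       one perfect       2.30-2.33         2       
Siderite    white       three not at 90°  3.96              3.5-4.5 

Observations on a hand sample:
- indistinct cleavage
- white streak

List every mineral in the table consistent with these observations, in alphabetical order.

Indistinct cleavage — only Tourmaline, Rutile, Beryl, Olivine remain.
White streak excludes Rutile.
The minerals that satisfy all observations are Beryl, Olivine, Tourmaline.

Beryl, Olivine, Tourmaline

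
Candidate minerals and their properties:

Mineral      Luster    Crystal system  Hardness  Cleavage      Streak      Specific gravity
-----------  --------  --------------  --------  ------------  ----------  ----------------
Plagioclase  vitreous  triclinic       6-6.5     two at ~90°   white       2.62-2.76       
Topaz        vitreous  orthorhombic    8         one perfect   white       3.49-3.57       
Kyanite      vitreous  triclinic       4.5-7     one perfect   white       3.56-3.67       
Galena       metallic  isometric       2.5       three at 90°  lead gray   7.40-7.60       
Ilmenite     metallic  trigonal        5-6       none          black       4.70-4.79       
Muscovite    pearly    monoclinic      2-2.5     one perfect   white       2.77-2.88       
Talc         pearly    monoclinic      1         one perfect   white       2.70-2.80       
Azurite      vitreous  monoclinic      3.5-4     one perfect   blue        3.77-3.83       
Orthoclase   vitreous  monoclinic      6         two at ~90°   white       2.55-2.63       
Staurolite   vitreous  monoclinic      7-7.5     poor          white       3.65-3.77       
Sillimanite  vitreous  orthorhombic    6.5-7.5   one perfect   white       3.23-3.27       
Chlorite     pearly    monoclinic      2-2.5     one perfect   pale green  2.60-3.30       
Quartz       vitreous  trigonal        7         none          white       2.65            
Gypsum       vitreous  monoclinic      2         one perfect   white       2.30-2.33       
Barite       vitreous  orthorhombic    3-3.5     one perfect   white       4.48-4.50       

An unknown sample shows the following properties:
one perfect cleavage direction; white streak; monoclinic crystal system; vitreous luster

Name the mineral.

Gypsum

One perfect cleavage direction rules out Plagioclase, Galena, Ilmenite, Orthoclase, Staurolite, Quartz.
White streak is inconsistent with Azurite, Chlorite.
Monoclinic crystal system: narrows the field to Muscovite, Talc, Gypsum.
Vitreous luster: narrows the field to Gypsum.
Only Gypsum satisfies all observations.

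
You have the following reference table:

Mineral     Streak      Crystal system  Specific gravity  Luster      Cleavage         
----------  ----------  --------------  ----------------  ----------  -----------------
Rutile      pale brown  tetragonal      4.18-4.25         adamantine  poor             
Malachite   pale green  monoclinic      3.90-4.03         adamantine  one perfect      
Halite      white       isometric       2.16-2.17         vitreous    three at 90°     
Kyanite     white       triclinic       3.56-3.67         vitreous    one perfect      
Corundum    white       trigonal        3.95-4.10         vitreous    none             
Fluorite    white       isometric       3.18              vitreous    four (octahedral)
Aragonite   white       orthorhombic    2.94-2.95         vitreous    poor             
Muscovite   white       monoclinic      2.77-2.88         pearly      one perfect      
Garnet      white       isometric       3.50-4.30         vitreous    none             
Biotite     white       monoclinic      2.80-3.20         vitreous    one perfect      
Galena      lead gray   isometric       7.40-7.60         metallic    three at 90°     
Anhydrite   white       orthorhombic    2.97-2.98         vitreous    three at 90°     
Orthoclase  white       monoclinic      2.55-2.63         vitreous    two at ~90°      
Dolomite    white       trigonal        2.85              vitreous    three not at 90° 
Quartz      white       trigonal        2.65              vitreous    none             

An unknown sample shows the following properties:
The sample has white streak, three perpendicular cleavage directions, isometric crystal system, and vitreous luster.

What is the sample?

White streak eliminates Rutile, Malachite, Galena.
Three perpendicular cleavage directions — only Halite, Anhydrite remain.
Isometric crystal system rules out Anhydrite.
Vitreous luster — all remaining candidates fit.
The only mineral consistent with every observation is Halite.

Halite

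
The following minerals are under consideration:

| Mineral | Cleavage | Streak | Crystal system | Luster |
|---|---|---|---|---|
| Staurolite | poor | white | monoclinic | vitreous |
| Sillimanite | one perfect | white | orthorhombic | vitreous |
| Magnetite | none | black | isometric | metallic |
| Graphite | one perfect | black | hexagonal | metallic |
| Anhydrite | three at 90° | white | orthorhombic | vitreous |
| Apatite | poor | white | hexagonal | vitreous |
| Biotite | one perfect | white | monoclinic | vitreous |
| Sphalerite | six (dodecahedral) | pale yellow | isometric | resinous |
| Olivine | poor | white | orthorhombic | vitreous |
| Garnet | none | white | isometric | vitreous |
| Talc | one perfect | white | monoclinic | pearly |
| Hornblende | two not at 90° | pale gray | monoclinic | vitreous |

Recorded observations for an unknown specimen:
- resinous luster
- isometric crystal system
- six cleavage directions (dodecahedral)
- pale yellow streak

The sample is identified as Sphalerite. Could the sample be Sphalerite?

Resinous luster — matches Sphalerite (resinous luster).
Isometric crystal system — matches Sphalerite (isometric system).
Six cleavage directions (dodecahedral) — matches Sphalerite (cleavage six (dodecahedral)).
Pale yellow streak — matches Sphalerite (pale yellow streak).
Every observed property is compatible with the reference values for Sphalerite.

Yes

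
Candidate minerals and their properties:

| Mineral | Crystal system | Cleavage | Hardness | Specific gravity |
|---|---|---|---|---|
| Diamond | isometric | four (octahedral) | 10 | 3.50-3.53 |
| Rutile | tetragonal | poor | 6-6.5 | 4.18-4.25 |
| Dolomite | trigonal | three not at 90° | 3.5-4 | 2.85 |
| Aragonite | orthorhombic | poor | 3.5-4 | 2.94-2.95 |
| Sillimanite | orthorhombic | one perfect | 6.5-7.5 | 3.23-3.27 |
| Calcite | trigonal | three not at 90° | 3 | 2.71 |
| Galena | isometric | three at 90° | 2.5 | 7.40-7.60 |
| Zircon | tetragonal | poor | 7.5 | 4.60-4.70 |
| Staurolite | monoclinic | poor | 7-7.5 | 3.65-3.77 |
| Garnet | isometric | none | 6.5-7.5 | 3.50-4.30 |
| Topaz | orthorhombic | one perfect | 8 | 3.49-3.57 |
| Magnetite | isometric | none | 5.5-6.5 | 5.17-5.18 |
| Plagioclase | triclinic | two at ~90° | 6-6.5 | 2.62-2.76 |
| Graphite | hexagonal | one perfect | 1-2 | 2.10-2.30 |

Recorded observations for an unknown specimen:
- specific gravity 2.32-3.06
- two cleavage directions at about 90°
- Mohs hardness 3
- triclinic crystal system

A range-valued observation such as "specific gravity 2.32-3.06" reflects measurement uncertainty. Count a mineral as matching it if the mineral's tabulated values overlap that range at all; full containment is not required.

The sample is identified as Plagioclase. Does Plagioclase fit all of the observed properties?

Specific gravity 2.32-3.06 — fits Plagioclase (SG 2.62-2.76).
Two cleavage directions at about 90° — fits Plagioclase (cleavage two at ~90°).
Mohs hardness 3 — Plagioclase has hardness 6-6.5; which does not match.
Triclinic crystal system — fits Plagioclase (triclinic system).
Plagioclase is excluded by the hardness.

Inconsistent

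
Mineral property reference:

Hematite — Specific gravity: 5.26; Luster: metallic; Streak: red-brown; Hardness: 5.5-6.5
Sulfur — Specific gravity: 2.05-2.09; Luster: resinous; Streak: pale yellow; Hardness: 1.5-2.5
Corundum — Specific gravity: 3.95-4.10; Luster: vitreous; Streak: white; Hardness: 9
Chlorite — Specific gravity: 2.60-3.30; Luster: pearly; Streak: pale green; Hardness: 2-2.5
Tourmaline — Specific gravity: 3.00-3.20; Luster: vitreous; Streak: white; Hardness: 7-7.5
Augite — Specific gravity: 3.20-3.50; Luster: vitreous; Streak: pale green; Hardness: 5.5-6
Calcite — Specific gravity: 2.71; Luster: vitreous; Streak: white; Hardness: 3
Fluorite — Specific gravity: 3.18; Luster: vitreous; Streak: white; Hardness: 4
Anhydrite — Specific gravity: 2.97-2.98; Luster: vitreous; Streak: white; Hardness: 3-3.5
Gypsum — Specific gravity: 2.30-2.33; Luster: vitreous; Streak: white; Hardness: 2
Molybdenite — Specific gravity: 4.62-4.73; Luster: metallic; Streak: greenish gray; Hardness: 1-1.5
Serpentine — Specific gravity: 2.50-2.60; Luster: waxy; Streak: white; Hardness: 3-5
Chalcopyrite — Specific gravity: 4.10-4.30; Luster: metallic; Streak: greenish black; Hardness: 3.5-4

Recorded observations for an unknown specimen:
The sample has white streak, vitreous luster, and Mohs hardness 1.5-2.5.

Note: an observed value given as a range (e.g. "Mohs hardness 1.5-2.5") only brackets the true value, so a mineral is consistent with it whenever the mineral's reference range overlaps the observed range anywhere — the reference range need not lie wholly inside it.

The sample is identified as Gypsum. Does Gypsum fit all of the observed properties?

White streak — fits Gypsum (white streak).
Vitreous luster — fits Gypsum (vitreous luster).
Mohs hardness 1.5-2.5 — fits Gypsum (hardness 2).
Nothing contradicts Gypsum.

Yes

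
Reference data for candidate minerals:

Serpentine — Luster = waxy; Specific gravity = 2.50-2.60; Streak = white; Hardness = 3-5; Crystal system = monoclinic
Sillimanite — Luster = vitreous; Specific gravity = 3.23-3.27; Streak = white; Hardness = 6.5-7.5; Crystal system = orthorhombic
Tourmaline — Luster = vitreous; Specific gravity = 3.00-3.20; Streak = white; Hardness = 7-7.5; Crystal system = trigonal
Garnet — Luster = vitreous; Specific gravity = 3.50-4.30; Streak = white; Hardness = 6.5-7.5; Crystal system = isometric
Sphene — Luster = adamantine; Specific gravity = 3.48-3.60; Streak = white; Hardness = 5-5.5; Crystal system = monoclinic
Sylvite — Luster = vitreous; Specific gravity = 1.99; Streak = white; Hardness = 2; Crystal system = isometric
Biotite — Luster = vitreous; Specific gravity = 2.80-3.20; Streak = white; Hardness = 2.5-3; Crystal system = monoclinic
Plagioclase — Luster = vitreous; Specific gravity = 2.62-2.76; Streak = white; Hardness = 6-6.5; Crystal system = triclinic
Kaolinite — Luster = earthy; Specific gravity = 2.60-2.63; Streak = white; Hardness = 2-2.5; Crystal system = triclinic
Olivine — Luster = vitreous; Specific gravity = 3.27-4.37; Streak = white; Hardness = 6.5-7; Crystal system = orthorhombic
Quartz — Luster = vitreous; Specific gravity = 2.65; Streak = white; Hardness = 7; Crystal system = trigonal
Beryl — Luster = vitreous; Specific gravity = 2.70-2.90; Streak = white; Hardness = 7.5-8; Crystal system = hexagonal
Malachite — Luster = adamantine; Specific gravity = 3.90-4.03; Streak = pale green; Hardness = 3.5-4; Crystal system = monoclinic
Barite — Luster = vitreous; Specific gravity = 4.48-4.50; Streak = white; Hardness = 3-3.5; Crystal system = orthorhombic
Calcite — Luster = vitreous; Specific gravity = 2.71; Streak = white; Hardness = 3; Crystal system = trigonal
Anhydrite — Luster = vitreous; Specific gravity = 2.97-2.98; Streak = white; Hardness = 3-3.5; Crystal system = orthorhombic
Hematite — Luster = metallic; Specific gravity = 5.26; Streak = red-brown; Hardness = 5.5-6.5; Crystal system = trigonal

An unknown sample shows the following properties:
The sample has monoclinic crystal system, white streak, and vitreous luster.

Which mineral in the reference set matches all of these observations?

Biotite

Monoclinic crystal system — narrows the field to Serpentine, Sphene, Biotite, Malachite.
White streak eliminates Malachite.
Vitreous luster — Biotite remains.
Only Biotite satisfies all observations.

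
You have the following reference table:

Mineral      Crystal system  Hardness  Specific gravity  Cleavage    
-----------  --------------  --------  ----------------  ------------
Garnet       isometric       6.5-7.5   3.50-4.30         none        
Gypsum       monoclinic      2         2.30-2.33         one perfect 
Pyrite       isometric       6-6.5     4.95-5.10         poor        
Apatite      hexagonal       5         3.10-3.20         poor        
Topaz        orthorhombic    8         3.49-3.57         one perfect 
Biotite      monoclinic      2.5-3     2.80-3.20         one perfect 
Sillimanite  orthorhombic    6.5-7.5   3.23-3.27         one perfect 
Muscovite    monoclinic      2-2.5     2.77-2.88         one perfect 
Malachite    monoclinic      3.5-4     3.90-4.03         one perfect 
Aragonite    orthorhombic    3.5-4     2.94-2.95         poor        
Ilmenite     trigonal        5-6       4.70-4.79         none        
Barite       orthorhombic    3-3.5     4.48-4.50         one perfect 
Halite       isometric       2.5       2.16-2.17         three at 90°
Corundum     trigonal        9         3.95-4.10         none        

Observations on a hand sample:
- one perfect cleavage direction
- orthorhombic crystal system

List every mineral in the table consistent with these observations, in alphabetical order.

Barite, Sillimanite, Topaz

One perfect cleavage direction — Gypsum, Topaz, Biotite, Sillimanite, Muscovite, Malachite, Barite remain.
Orthorhombic crystal system — only Topaz, Sillimanite, Barite remain.
Consistent with every observation: Barite, Sillimanite, Topaz.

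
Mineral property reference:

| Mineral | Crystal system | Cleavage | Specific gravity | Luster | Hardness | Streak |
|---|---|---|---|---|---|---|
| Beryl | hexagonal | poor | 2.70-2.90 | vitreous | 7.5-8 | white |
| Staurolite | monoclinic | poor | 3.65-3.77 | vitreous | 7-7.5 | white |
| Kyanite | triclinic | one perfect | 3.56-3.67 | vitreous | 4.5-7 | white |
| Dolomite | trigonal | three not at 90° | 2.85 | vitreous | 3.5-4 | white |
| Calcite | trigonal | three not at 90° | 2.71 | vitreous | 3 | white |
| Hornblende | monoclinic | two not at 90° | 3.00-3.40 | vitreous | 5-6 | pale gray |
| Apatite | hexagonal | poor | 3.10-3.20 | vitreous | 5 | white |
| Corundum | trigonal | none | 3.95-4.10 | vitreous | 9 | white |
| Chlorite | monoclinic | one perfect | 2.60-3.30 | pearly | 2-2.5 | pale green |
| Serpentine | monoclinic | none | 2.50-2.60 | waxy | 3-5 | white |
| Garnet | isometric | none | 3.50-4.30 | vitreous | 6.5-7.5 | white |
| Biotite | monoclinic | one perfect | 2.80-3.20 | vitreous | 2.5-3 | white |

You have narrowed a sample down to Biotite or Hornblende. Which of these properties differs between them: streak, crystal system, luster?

Streak: Biotite white, Hornblende pale gray — these differ.
Crystal system: both monoclinic — shared.
Luster: both vitreous — shared.
Of the listed properties, streak is the one that separates them.

streak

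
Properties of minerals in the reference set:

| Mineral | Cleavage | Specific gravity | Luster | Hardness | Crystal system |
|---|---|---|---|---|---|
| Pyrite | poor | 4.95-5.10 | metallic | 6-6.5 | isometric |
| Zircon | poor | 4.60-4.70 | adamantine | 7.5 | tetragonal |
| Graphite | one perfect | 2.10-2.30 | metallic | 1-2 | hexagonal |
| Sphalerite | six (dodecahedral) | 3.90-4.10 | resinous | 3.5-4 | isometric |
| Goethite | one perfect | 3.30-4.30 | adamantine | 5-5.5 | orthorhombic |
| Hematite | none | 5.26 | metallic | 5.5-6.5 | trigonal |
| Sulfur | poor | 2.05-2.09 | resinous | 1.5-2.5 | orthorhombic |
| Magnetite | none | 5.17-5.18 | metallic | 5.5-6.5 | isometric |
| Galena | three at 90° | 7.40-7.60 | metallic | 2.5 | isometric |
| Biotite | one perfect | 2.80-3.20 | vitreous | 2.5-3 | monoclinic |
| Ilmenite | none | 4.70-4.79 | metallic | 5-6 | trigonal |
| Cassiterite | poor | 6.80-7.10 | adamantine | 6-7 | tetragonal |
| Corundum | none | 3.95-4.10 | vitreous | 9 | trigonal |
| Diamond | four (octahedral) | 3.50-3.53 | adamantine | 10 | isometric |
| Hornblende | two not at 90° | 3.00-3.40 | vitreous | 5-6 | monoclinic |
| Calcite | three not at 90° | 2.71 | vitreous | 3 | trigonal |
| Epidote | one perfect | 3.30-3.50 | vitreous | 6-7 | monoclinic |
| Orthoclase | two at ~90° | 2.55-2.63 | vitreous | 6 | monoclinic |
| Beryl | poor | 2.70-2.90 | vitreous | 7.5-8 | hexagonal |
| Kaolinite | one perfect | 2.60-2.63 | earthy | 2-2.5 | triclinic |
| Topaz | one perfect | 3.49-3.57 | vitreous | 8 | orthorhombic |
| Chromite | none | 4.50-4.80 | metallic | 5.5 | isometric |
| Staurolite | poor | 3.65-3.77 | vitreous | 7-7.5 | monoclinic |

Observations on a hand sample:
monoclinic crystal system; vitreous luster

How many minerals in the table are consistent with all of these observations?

5

Monoclinic crystal system: Biotite, Hornblende, Epidote, Orthoclase, Staurolite remain.
Vitreous luster: consistent with all remaining minerals.
The minerals that satisfy all observations are Biotite, Epidote, Hornblende, Orthoclase, Staurolite.
That is 5 minerals.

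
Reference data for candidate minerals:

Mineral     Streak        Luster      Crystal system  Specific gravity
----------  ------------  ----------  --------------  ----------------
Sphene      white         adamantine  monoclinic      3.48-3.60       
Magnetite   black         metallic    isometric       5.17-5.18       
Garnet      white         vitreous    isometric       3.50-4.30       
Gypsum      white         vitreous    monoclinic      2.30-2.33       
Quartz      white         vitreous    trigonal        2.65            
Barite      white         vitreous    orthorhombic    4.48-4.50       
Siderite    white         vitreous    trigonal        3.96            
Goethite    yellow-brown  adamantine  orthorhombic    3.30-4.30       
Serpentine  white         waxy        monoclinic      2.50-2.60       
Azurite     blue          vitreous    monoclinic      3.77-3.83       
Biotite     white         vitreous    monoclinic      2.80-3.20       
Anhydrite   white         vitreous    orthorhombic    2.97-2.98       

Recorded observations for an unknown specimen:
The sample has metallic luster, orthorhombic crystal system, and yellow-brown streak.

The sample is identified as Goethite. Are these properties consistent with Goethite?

No

Metallic luster — Goethite has adamantine luster; which does not match.
Orthorhombic crystal system — fits Goethite (orthorhombic system).
Yellow-brown streak — fits Goethite (yellow-brown streak).
Luster alone is enough to reject Goethite.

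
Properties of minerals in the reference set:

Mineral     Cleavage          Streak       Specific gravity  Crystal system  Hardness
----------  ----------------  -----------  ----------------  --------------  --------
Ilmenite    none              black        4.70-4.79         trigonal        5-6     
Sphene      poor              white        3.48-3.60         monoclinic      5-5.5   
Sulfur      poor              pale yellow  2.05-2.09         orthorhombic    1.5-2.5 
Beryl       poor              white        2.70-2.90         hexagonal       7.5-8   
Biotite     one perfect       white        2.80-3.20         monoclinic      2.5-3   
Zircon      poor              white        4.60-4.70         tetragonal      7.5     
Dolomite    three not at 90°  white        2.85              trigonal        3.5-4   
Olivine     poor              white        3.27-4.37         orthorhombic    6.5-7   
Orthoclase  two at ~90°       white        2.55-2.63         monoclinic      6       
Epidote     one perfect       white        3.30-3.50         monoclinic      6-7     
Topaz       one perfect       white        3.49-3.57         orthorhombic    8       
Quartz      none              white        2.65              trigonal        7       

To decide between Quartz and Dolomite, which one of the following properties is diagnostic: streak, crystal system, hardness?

Streak: both white — same for both.
Crystal system: both trigonal — same for both.
Hardness: Quartz 7, Dolomite 3.5-4 — these differ.
Only hardness differs between Quartz and Dolomite among the listed tests.

hardness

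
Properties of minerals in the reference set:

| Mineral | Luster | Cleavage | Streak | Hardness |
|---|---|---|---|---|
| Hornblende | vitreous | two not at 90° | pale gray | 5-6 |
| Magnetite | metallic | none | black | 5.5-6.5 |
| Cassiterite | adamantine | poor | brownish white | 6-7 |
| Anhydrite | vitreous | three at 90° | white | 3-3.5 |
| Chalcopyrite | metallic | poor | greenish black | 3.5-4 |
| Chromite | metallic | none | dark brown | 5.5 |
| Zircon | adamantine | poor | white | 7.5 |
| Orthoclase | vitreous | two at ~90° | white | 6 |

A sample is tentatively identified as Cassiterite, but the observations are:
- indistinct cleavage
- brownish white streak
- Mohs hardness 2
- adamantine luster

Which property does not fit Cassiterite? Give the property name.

hardness

Indistinct cleavage: Cassiterite has cleavage poor — within range.
Brownish white streak: Cassiterite has brownish white streak — within range.
Mohs hardness 2: Cassiterite has hardness 6-7 — does not match.
Adamantine luster: Cassiterite has adamantine luster — within range.
The hardness is the one property that does not fit.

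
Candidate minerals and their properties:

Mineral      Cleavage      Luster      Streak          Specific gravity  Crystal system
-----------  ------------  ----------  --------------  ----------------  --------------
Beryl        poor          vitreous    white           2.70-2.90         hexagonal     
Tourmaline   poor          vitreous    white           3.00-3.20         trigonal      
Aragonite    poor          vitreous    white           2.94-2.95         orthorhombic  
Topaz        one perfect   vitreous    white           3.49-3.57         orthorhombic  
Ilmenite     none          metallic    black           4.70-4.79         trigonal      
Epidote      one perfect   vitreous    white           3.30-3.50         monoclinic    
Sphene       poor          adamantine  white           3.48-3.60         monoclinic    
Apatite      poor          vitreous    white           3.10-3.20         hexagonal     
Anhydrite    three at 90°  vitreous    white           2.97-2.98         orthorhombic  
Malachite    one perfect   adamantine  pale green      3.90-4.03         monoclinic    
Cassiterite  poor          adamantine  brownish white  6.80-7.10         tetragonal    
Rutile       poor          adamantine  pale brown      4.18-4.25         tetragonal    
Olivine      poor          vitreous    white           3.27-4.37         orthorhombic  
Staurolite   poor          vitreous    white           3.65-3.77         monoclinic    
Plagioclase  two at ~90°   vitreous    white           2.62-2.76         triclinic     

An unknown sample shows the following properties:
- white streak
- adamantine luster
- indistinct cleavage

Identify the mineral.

White streak is inconsistent with Ilmenite, Malachite, Cassiterite, Rutile.
Adamantine luster — leaves Sphene.
Indistinct cleavage — consistent with all remaining minerals.
Only Sphene satisfies all observations.

Sphene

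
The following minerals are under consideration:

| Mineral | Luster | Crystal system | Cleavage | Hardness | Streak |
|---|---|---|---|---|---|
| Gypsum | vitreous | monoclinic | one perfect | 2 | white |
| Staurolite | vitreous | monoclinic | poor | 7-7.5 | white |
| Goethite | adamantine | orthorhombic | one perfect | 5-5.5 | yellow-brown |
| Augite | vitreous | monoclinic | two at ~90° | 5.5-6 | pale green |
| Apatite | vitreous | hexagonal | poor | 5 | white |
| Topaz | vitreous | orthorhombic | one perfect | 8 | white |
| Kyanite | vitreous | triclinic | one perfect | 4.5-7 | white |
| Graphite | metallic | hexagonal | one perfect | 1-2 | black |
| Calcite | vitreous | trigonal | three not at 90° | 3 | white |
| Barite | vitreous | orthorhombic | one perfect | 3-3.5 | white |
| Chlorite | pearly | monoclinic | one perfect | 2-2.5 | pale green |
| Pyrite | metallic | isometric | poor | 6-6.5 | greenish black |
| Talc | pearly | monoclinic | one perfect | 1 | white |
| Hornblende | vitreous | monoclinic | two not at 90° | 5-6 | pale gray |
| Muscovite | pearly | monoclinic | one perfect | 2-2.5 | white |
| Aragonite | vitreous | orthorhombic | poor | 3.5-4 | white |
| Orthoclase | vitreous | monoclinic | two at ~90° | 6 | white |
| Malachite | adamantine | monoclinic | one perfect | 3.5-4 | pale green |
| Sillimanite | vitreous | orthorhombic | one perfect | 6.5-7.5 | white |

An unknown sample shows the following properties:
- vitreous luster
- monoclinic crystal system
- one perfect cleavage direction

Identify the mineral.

Gypsum

Vitreous luster: narrows the field to Gypsum, Staurolite, Augite, Apatite, Topaz, Kyanite, Calcite, Barite, Hornblende, Aragonite, Orthoclase, Sillimanite.
Monoclinic crystal system: narrows the field to Gypsum, Staurolite, Augite, Hornblende, Orthoclase.
One perfect cleavage direction: only Gypsum remains.
Only Gypsum satisfies all observations.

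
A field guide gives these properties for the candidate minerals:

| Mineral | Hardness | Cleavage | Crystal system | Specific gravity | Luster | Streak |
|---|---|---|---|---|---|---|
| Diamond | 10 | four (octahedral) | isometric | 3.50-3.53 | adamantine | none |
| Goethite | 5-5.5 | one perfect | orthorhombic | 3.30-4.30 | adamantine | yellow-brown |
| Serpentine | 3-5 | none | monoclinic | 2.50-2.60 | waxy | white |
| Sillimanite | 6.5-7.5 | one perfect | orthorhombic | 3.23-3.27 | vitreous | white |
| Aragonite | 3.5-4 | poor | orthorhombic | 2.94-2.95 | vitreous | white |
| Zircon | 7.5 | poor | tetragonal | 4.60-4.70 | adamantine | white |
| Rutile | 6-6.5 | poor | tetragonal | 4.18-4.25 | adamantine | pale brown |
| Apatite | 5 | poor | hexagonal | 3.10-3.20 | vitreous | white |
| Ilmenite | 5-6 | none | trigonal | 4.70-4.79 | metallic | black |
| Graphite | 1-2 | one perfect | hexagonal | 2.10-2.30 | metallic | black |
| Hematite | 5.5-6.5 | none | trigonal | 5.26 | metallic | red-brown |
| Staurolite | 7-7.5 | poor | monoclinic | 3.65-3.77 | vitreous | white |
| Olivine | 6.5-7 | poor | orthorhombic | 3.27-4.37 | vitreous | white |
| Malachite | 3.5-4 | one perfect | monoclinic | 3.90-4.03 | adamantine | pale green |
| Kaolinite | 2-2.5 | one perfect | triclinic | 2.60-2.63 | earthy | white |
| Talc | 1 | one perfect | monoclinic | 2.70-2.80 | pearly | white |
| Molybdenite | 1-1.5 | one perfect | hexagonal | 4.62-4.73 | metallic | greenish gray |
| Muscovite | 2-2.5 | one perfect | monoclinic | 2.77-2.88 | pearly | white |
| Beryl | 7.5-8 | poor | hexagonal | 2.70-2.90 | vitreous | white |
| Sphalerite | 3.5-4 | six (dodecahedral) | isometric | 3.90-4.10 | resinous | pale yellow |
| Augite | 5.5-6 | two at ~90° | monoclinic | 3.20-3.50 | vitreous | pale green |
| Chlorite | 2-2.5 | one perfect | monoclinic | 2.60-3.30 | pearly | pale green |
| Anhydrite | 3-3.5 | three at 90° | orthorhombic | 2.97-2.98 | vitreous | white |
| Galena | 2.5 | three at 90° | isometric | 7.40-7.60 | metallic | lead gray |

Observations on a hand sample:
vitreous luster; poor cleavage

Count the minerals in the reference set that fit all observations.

5

Vitreous luster: Sillimanite, Aragonite, Apatite, Staurolite, Olivine, Beryl, Augite, Anhydrite remain.
Poor cleavage is inconsistent with Sillimanite, Augite, Anhydrite.
Consistent with every observation: Apatite, Aragonite, Beryl, Olivine, Staurolite.
That is 5 minerals.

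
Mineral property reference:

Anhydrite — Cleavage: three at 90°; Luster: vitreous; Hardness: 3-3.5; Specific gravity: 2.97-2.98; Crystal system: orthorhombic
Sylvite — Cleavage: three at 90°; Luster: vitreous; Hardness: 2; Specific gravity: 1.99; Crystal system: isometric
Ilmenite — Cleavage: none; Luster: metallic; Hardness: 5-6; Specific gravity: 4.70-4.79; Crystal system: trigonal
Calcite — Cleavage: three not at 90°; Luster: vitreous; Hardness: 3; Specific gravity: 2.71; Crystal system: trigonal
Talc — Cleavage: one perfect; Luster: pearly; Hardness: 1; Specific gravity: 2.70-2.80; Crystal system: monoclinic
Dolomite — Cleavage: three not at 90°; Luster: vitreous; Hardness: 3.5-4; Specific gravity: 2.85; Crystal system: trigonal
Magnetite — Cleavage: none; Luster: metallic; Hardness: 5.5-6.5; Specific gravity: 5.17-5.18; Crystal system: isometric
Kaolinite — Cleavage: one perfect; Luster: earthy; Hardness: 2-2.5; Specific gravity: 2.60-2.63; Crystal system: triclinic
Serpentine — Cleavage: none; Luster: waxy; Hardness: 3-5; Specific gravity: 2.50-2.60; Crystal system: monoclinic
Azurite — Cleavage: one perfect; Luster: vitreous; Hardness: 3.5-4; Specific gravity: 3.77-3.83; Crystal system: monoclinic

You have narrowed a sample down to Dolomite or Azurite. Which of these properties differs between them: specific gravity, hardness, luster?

Specific gravity: Dolomite 2.85, Azurite 3.77-3.83 — these differ.
Hardness: both 3.5-4 — shared.
Luster: both vitreous — shared.
Only specific gravity differs between Dolomite and Azurite among the listed tests.

specific gravity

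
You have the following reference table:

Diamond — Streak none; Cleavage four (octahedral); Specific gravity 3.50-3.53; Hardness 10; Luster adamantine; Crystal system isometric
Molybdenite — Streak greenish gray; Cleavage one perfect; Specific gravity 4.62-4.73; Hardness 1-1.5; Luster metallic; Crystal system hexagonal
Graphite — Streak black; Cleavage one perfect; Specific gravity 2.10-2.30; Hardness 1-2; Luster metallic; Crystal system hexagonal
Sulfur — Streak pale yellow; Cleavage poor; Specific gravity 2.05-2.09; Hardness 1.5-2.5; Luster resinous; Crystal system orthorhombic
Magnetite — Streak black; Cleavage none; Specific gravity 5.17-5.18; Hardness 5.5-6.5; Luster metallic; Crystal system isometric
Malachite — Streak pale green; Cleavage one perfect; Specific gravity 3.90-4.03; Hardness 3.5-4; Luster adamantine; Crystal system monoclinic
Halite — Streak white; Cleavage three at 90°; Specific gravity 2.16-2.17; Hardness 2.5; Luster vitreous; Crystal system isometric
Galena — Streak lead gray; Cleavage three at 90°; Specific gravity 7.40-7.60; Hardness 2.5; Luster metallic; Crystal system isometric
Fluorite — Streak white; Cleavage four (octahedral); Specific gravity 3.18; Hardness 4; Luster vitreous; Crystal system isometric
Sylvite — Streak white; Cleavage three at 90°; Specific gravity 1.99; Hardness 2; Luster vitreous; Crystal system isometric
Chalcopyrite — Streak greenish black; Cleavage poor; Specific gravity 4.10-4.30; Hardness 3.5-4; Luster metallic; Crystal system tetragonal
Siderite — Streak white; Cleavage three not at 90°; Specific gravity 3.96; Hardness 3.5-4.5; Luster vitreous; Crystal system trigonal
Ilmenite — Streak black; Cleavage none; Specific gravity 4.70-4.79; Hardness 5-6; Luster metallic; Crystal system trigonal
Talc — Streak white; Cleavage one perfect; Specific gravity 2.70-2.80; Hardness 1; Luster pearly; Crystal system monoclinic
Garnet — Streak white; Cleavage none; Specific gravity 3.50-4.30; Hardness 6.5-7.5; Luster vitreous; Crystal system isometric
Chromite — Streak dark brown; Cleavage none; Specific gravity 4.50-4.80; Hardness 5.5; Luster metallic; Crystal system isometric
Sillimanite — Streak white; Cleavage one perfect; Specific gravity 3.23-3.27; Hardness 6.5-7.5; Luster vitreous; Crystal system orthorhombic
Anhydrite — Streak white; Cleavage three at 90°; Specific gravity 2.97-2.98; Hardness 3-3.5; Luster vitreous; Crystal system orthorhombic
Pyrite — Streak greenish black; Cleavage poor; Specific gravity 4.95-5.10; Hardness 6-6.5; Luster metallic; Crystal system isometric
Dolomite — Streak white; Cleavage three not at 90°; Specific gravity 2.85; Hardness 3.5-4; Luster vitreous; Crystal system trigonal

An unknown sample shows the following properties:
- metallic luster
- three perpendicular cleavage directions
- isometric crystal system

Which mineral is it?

Metallic luster: narrows the field to Molybdenite, Graphite, Magnetite, Galena, Chalcopyrite, Ilmenite, Chromite, Pyrite.
Three perpendicular cleavage directions: leaves Galena.
Isometric crystal system: all remaining candidates fit.
The only mineral consistent with every observation is Galena.

Galena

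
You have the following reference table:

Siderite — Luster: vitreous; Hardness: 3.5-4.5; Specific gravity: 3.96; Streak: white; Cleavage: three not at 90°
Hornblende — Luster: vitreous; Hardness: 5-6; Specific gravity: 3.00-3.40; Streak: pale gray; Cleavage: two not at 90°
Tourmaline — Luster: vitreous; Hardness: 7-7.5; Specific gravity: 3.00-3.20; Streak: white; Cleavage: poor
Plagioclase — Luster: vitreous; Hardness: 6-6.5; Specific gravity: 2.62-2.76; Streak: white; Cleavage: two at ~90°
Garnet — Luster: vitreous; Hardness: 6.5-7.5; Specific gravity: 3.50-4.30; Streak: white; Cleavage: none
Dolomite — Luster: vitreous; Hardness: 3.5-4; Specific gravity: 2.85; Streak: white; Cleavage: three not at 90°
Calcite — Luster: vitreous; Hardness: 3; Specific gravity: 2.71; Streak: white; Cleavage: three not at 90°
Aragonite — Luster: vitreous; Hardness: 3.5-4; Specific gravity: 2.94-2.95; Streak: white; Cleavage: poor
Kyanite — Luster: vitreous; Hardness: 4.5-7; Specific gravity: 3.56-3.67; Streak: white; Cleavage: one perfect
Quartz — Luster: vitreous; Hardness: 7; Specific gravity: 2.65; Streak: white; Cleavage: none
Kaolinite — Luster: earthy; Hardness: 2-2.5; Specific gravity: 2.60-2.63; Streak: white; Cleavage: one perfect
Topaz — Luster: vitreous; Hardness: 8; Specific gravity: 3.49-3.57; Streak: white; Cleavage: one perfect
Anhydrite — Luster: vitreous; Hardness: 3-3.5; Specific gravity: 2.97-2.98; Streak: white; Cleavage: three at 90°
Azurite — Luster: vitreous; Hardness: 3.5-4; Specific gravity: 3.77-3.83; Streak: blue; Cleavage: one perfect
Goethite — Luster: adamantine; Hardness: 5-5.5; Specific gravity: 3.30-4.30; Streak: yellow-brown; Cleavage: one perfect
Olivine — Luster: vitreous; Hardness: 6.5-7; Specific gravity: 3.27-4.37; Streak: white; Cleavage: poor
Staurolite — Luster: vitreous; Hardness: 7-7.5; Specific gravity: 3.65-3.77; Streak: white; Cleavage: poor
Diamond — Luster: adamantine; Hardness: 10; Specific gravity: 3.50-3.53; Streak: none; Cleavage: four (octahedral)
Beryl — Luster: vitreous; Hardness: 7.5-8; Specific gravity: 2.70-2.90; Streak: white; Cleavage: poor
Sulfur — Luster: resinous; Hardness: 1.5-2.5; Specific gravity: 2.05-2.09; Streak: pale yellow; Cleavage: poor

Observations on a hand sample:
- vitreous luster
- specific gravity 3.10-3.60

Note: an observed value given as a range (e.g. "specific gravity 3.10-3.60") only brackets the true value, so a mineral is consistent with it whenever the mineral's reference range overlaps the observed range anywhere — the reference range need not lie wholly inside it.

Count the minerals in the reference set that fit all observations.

6

Vitreous luster excludes Kaolinite, Goethite, Diamond, Sulfur.
Specific gravity 3.10-3.60: leaves Hornblende, Tourmaline, Garnet, Kyanite, Topaz, Olivine.
Remaining candidates: Garnet, Hornblende, Kyanite, Olivine, Topaz, Tourmaline.
That is 6 minerals.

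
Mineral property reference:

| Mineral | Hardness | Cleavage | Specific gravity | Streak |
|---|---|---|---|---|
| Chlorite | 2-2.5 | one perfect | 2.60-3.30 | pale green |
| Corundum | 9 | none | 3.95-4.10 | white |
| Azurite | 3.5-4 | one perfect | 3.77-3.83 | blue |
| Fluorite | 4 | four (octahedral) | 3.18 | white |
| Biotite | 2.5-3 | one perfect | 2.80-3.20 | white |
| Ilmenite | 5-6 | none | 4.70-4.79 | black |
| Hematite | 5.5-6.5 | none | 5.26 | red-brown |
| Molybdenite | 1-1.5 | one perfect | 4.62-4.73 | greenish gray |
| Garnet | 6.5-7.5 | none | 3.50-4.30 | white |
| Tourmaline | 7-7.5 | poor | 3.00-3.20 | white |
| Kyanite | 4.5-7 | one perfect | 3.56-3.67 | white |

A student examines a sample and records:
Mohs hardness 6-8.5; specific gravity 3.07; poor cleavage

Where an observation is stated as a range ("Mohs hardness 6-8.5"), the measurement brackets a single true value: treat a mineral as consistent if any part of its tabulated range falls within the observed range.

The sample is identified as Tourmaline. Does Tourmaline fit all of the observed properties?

Yes

Mohs hardness 6-8.5 — matches Tourmaline (hardness 7-7.5).
Specific gravity 3.07 — matches Tourmaline (SG 3.00-3.20).
Poor cleavage — matches Tourmaline (cleavage poor).
Every observed property is compatible with the reference values for Tourmaline.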